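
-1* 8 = -8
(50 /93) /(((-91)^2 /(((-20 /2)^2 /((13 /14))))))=10000 /1430247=0.01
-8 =-8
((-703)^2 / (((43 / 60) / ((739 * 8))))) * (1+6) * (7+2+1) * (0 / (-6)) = 0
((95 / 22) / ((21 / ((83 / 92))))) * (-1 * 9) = -23655 / 14168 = -1.67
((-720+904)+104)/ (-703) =-288/ 703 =-0.41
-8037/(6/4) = -5358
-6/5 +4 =14/5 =2.80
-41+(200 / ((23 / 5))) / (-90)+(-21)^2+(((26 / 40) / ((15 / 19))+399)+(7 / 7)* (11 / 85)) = 281333371 / 351900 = 799.47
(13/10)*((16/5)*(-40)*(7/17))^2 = 5218304/1445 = 3611.28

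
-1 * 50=-50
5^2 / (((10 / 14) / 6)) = 210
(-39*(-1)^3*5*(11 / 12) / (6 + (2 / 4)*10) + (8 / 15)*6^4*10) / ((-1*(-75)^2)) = -27713 / 22500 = -1.23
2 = 2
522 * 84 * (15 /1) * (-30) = -19731600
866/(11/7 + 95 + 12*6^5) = 3031/326930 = 0.01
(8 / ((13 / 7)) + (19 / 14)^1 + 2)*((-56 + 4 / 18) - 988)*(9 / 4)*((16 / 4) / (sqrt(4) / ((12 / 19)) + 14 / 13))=-5616270 / 331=-16967.58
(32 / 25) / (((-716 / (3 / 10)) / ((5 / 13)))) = -12 / 58175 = -0.00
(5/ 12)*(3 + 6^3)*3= 1095/ 4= 273.75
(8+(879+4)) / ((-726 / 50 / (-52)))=35100 / 11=3190.91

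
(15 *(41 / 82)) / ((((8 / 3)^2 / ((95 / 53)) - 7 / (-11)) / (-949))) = -133880175 / 86594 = -1546.07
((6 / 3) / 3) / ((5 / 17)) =34 / 15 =2.27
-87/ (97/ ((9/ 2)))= -783/ 194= -4.04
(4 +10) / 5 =14 / 5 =2.80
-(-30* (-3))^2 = -8100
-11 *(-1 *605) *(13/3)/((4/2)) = 86515/6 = 14419.17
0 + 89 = 89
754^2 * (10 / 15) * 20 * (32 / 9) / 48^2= 11697.86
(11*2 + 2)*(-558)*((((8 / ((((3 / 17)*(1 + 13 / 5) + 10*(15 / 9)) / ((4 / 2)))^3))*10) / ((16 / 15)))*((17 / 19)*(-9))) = 318514119581250 / 25496474813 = 12492.48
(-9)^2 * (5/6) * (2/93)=45/31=1.45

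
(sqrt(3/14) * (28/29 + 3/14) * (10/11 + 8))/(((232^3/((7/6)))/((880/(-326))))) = -16765 * sqrt(42)/88540264704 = -0.00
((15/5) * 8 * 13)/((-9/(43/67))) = -4472/201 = -22.25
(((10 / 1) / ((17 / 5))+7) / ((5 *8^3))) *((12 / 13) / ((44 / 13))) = 507 / 478720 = 0.00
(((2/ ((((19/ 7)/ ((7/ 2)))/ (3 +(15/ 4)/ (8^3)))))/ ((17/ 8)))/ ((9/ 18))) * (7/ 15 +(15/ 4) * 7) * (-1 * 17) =-161256991/ 48640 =-3315.32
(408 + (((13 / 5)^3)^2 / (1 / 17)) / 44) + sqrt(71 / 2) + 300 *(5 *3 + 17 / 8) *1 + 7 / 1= sqrt(142) / 2 + 3899399503 / 687500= 5677.81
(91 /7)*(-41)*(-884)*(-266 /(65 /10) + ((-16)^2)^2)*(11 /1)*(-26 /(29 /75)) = -661935124936800 /29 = -22825349135751.72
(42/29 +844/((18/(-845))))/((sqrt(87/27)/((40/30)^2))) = -39238.33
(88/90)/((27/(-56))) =-2464/1215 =-2.03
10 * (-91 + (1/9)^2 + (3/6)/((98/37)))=-7207615/7938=-907.99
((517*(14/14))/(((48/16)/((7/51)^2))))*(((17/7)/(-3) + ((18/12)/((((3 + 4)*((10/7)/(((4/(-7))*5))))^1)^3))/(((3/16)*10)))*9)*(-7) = 2202937/13005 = 169.39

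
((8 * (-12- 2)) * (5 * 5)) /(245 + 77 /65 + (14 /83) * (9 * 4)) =-1079000 /97209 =-11.10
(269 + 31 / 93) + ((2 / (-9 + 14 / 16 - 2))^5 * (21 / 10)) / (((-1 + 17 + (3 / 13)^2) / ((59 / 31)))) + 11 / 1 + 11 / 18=274622211443970793 / 977496761591010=280.94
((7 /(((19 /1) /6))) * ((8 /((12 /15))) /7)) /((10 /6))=36 /19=1.89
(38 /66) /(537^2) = 19 /9516177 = 0.00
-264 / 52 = -66 / 13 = -5.08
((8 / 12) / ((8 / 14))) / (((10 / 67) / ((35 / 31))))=3283 / 372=8.83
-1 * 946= -946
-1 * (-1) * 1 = 1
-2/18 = -1/9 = -0.11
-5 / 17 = -0.29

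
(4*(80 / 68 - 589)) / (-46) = 19986 / 391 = 51.12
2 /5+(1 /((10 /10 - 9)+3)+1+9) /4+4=137 /20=6.85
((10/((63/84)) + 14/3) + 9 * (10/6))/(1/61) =2013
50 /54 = 25 /27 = 0.93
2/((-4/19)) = -19/2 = -9.50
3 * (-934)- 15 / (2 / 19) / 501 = -935963 / 334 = -2802.28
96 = 96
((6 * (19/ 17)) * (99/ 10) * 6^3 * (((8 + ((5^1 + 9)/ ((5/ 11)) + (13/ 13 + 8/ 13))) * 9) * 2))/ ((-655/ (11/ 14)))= -316999858824/ 25332125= -12513.75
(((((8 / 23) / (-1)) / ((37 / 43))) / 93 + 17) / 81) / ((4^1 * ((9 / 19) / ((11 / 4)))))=281123183 / 923123952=0.30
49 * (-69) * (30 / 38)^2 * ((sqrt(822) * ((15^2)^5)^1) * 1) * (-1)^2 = -438672368408203125 * sqrt(822) / 361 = -34839265170643908.91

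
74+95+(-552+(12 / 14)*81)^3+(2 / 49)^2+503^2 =-269213882682 / 2401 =-112125732.06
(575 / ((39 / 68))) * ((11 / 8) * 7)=752675 / 78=9649.68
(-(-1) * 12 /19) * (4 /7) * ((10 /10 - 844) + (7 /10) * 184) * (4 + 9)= -2228304 /665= -3350.83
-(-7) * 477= 3339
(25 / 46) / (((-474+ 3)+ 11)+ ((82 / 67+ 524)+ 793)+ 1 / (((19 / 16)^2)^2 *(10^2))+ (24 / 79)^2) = 34058334491875 / 53788702722067558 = 0.00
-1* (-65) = 65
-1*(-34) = 34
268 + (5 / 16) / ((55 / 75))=47243 / 176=268.43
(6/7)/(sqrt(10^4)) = 3/350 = 0.01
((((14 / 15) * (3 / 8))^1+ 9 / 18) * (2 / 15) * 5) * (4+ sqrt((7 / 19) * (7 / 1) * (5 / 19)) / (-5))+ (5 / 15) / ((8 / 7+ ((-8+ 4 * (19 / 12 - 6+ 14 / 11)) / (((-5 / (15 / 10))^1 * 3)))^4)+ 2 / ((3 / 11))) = 74928047266078 / 32873371286505 - 119 * sqrt(5) / 2850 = 2.19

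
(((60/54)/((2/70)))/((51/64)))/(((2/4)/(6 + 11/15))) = 904960/1377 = 657.20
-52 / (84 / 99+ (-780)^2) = -429 / 5019307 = -0.00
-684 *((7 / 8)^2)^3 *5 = -100589895 / 65536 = -1534.88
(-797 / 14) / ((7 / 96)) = -38256 / 49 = -780.73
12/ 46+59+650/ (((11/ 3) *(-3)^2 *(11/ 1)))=509719/ 8349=61.05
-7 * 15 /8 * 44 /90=-6.42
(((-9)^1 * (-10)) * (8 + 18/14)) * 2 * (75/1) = 877500/7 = 125357.14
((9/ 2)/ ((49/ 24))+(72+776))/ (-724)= -10415/ 8869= -1.17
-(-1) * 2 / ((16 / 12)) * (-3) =-9 / 2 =-4.50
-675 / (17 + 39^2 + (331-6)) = -25 / 69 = -0.36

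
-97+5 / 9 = -868 / 9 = -96.44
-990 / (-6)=165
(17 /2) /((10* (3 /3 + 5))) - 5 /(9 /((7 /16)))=-73 /720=-0.10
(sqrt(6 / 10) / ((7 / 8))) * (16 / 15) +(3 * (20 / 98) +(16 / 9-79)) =-33785 / 441 +128 * sqrt(15) / 525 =-75.67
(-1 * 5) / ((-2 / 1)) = 5 / 2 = 2.50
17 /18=0.94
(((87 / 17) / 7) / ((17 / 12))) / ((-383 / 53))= -0.07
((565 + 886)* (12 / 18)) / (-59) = -16.40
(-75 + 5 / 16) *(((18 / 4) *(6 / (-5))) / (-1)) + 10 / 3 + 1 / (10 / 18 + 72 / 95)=-21519437 / 53904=-399.22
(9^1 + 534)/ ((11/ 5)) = 2715/ 11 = 246.82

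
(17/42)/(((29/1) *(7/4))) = 34/4263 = 0.01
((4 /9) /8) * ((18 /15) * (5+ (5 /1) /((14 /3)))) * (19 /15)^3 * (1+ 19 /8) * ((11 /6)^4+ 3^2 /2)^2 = 48873416232587 /70543872000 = 692.81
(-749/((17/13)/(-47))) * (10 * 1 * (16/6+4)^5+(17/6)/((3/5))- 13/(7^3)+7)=1435283242247881/404838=3545327371.07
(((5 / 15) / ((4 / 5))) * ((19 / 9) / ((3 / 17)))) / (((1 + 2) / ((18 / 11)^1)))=1615 / 594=2.72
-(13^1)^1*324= -4212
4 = 4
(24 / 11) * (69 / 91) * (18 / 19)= 29808 / 19019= 1.57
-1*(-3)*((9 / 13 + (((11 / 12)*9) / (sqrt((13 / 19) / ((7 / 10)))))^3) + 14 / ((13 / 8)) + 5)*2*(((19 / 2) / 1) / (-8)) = -272438397*sqrt(17290) / 8652800-5301 / 52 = -4242.03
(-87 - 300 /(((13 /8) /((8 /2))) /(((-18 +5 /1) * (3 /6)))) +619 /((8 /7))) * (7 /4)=9195.59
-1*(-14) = 14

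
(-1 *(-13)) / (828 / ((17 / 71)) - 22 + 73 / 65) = 0.00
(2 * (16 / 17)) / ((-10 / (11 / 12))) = -44 / 255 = -0.17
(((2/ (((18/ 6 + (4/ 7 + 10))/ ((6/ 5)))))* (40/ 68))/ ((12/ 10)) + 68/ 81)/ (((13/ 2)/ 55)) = 205040/ 26163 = 7.84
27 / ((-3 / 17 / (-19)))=2907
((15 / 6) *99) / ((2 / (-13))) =-1608.75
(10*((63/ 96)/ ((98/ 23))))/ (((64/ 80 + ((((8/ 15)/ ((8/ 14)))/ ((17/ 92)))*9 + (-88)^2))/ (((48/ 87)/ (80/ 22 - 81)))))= -4675/ 3315715928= -0.00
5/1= 5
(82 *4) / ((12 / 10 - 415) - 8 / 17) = -27880 / 35213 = -0.79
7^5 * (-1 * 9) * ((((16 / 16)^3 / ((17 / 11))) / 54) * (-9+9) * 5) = 0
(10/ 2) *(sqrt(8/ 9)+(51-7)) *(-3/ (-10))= sqrt(2)+66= 67.41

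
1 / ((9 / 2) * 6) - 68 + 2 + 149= 2242 / 27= 83.04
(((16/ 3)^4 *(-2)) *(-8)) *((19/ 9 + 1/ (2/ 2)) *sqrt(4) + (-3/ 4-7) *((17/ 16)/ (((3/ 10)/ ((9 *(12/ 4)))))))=-9513193.17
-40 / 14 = -20 / 7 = -2.86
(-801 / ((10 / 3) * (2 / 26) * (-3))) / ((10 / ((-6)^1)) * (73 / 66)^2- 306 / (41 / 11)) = -214583094 / 17338205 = -12.38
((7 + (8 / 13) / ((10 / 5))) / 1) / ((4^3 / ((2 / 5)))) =19 / 416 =0.05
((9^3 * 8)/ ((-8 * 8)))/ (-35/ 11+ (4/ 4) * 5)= -8019/ 160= -50.12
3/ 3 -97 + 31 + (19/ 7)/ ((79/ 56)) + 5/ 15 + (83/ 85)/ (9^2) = -62.73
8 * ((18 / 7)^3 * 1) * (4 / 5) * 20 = 2176.37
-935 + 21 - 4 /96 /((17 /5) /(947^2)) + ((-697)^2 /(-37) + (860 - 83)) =-24257.28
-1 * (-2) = 2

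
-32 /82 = -16 /41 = -0.39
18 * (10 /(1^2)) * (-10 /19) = -1800 /19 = -94.74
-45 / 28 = -1.61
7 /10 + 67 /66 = 1.72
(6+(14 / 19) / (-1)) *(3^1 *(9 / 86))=1.65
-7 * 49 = -343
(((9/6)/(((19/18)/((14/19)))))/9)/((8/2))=21/722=0.03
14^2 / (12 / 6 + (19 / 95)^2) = 4900 / 51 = 96.08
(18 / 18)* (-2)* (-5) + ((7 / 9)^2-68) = -4649 / 81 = -57.40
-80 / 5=-16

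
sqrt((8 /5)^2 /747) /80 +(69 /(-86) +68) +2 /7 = sqrt(83) /12450 +40625 /602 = 67.48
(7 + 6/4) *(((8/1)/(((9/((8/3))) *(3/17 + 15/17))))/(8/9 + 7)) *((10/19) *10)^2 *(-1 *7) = -467.72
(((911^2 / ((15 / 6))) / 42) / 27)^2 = 688768866241 / 8037225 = 85697.35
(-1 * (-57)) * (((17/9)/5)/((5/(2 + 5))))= 2261/75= 30.15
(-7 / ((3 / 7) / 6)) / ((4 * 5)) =-49 / 10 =-4.90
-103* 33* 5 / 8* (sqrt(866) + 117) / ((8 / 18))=-17895735 / 32 - 152955* sqrt(866) / 32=-699902.38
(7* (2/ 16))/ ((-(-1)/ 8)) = 7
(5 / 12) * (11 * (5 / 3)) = 275 / 36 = 7.64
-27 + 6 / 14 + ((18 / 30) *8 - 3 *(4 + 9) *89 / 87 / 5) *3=-36651 / 1015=-36.11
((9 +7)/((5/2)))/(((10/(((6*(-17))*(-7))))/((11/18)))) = 20944/75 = 279.25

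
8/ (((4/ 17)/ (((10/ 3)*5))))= 1700/ 3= 566.67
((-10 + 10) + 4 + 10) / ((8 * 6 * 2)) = 7 / 48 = 0.15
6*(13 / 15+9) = 296 / 5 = 59.20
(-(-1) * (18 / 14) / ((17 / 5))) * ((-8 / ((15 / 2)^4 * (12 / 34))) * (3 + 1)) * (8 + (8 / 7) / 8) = -4864 / 55125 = -0.09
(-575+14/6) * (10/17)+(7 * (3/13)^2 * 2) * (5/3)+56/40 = -14403217/43095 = -334.22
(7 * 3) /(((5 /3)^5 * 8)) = 5103 /25000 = 0.20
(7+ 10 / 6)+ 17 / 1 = 77 / 3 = 25.67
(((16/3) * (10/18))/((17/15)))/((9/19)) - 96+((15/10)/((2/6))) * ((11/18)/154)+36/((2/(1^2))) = -5587759/77112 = -72.46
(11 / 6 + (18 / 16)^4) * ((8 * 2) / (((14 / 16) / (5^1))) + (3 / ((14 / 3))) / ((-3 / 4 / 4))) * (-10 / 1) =-2321605 / 768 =-3022.92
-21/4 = -5.25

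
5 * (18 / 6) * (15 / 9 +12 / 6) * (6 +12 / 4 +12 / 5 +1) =682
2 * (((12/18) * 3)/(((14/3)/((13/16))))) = 39/56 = 0.70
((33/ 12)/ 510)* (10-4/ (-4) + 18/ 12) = 55/ 816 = 0.07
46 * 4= 184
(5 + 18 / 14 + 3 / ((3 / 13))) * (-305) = -5882.14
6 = 6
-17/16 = -1.06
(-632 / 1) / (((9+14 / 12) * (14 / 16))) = -30336 / 427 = -71.04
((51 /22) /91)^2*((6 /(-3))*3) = -7803 /2004002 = -0.00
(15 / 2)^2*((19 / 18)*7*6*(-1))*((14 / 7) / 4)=-9975 / 8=-1246.88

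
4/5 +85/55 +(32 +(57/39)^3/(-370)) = 307034393/8941790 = 34.34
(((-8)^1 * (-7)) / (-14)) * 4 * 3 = -48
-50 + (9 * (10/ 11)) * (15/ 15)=-460/ 11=-41.82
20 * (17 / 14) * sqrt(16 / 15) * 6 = 272 * sqrt(15) / 7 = 150.49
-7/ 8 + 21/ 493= -0.83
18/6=3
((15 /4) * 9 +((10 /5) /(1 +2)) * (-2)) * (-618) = -40067 /2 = -20033.50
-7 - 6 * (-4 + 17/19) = 221/19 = 11.63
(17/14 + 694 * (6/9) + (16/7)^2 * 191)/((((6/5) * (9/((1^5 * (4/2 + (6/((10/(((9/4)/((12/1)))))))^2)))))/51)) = 94106898589/6773760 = 13892.86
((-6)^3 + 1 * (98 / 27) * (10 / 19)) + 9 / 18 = -219143 / 1026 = -213.59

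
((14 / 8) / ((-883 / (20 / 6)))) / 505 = -7 / 535098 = -0.00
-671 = -671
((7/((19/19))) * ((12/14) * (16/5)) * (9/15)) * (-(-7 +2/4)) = 1872/25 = 74.88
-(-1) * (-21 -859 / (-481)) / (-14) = 4621 / 3367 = 1.37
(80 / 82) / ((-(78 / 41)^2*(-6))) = 205 / 4563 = 0.04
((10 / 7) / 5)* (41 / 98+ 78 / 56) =355 / 686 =0.52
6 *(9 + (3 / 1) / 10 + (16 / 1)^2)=7959 / 5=1591.80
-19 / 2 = -9.50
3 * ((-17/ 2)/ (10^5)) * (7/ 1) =-357/ 200000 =-0.00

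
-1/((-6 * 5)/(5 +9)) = 7/15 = 0.47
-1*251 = -251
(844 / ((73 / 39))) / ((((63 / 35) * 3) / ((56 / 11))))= 3072160 / 7227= 425.09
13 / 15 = 0.87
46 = 46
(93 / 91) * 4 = 372 / 91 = 4.09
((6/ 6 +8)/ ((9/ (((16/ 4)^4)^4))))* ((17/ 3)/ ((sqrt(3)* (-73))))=-73014444032* sqrt(3)/ 657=-192488168.57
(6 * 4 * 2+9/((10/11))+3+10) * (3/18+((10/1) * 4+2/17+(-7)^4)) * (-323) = -3354427181/60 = -55907119.68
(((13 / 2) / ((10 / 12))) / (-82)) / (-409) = 39 / 167690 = 0.00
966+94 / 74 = 35789 / 37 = 967.27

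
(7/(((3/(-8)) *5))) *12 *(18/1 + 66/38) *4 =-67200/19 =-3536.84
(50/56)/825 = 1/924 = 0.00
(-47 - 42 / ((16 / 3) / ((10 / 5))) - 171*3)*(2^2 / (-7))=329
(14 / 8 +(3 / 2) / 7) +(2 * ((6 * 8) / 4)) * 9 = 6103 / 28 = 217.96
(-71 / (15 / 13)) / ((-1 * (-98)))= -923 / 1470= -0.63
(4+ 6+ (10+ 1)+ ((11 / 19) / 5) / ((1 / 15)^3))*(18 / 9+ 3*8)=203424 / 19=10706.53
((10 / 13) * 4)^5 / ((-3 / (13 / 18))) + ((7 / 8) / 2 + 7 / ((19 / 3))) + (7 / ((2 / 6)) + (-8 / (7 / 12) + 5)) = -86261057231 / 1641000816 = -52.57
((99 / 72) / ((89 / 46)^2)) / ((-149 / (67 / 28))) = -389873 / 66092824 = -0.01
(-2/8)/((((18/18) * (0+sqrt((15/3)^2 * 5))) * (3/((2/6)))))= -sqrt(5)/900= -0.00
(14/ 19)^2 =196/ 361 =0.54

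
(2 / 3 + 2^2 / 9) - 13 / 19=73 / 171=0.43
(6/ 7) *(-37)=-222/ 7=-31.71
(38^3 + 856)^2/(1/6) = 18633659904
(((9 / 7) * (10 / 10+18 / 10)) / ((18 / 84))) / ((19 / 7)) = 588 / 95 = 6.19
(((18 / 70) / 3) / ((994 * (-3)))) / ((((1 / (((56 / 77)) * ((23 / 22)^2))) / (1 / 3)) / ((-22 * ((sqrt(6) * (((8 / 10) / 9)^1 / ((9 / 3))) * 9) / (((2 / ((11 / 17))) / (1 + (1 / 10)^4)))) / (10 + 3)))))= 5290529 * sqrt(6) / 4757315062500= 0.00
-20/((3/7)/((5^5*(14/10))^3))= -11723632812500/3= -3907877604166.67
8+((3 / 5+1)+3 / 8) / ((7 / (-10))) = 145 / 28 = 5.18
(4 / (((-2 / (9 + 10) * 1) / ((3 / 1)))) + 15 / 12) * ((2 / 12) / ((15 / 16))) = -902 / 45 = -20.04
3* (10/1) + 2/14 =211/7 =30.14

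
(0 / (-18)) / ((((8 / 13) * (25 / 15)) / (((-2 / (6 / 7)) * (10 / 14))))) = 0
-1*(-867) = 867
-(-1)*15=15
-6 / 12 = -1 / 2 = -0.50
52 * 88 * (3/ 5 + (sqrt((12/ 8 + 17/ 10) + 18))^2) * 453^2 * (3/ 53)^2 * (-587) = -540741284617248/ 14045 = -38500625462.25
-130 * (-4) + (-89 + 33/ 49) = 21152/ 49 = 431.67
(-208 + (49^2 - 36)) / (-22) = -2157 / 22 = -98.05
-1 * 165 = -165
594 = 594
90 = 90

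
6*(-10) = -60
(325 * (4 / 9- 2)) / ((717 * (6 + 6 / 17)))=-38675 / 348462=-0.11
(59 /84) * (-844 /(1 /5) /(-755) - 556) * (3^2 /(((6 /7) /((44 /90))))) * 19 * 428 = -36553128568 /2265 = -16138246.61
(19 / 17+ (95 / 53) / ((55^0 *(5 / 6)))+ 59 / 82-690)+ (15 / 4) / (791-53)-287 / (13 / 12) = -10960029967 / 11525592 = -950.93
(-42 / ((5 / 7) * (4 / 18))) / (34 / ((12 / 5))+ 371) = -7938 / 11555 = -0.69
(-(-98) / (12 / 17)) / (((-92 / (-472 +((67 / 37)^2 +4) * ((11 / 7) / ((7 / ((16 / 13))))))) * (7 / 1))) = 290314083 / 2865317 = 101.32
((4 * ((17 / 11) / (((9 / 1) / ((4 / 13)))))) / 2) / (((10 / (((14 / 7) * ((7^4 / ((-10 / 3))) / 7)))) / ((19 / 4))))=-110789 / 10725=-10.33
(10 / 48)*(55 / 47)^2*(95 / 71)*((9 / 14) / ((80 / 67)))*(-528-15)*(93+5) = -219554787375 / 20075392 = -10936.51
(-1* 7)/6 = -1.17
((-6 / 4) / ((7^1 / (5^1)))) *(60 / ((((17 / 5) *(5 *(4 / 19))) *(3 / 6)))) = -35.92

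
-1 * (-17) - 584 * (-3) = 1769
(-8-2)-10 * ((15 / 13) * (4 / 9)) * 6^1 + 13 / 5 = -38.17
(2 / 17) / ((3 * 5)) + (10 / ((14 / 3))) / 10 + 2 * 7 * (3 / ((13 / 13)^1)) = 42.22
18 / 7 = 2.57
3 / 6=1 / 2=0.50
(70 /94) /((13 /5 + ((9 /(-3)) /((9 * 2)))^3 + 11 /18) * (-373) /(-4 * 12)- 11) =1814400 /33908573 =0.05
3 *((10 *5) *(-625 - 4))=-94350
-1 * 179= -179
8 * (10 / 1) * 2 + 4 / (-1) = 156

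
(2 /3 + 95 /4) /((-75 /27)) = -879 /100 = -8.79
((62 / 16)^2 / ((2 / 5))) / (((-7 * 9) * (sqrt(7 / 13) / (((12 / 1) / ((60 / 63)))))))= -961 * sqrt(91) / 896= -10.23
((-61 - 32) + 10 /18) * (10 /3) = -8320 /27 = -308.15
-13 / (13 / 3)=-3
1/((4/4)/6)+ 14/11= 80/11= 7.27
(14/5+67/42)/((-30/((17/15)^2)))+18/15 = 1434253/1417500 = 1.01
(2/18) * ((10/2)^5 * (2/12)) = 3125/54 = 57.87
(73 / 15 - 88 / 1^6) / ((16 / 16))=-1247 / 15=-83.13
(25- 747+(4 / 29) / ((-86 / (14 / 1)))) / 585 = -900362 / 729495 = -1.23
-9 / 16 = -0.56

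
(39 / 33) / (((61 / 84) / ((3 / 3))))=1092 / 671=1.63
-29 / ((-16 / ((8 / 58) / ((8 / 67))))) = 67 / 32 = 2.09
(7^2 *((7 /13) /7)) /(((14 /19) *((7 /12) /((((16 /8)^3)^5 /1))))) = 3735552 /13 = 287350.15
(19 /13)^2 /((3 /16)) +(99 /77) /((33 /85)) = 14.70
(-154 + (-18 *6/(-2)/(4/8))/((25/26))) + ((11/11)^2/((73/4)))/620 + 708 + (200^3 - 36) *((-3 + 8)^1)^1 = 2263027513559/56575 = 40000486.32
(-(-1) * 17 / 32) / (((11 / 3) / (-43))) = -6.23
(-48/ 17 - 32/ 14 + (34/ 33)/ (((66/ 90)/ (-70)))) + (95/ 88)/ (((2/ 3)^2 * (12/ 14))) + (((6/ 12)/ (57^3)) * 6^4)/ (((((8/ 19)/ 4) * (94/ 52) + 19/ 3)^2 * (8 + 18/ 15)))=-236724004837498581/ 2352594316397248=-100.62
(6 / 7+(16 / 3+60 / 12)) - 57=-962 / 21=-45.81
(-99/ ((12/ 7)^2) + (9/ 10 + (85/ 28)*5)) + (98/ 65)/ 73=-9347113/ 531440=-17.59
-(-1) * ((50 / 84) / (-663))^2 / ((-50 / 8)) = -25 / 193849929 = -0.00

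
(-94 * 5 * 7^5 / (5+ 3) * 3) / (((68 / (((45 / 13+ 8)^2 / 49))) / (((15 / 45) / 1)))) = -1789511605 / 45968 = -38929.51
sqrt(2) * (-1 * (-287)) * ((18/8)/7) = 369 * sqrt(2)/4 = 130.46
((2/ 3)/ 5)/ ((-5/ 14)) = -28/ 75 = -0.37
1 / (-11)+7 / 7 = 0.91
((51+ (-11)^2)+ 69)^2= 58081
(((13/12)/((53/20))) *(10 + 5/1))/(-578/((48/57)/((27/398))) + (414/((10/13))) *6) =5174000/2685381687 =0.00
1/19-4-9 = -246/19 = -12.95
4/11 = 0.36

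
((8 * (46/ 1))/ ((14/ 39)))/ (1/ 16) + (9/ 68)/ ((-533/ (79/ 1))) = 4161386127/ 253708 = 16402.27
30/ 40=3/ 4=0.75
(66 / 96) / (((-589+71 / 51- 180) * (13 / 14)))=-3927 / 4071392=-0.00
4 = 4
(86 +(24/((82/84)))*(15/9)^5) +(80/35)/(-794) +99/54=2485694965/6152706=404.00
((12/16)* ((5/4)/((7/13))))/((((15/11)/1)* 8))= 143/896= 0.16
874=874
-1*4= -4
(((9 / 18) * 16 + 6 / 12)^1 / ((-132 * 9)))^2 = 289 / 5645376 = 0.00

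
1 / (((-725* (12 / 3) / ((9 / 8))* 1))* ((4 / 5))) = -9 / 18560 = -0.00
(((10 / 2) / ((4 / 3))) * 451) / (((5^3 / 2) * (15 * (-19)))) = -451 / 4750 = -0.09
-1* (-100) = 100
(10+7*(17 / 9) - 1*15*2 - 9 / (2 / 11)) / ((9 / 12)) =-2026 / 27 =-75.04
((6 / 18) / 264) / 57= 1 / 45144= 0.00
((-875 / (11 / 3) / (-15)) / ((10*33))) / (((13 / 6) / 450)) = 15750 / 1573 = 10.01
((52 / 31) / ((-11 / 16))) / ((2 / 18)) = -7488 / 341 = -21.96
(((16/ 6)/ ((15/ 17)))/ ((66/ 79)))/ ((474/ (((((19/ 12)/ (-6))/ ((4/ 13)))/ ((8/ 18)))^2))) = 1037153/ 36495360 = 0.03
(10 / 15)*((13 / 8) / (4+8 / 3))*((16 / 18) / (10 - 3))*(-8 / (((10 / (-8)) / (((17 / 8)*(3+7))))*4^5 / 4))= 221 / 20160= 0.01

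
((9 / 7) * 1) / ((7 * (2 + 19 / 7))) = 3 / 77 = 0.04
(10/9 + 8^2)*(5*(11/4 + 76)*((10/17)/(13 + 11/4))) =146500/153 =957.52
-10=-10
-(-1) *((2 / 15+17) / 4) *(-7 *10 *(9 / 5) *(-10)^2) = -53970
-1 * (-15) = 15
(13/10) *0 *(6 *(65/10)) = 0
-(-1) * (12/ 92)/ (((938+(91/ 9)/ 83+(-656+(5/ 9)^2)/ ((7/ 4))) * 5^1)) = 141183/ 3049351385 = 0.00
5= 5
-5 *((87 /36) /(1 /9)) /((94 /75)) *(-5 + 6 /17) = 2577375 /6392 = 403.22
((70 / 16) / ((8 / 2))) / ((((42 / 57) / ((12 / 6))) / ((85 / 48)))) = 8075 / 1536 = 5.26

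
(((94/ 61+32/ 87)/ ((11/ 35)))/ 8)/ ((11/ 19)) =3368225/ 2568588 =1.31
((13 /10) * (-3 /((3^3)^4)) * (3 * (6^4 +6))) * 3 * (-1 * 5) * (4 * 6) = 22568 /2187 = 10.32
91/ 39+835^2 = 2091682/ 3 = 697227.33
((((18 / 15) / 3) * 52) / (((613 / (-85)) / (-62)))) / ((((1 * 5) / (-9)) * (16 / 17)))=-1048203 / 3065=-341.99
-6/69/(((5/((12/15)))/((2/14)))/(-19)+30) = -152/48415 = -0.00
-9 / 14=-0.64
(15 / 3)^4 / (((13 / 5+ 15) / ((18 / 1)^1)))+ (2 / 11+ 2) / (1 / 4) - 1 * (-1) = 28553 / 44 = 648.93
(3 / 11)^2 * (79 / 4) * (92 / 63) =1817 / 847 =2.15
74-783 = -709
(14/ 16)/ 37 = 7/ 296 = 0.02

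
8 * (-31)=-248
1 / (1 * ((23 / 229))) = 229 / 23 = 9.96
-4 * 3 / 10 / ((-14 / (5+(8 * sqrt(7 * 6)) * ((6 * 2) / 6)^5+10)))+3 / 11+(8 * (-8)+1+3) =83.76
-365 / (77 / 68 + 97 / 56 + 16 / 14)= -9928 / 109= -91.08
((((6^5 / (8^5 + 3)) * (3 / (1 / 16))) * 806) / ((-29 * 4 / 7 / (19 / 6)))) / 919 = -1667143296 / 873379921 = -1.91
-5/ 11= -0.45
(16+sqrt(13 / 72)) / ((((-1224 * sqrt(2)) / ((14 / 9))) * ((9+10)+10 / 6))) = 7 * sqrt(2) * (-192 -sqrt(26)) / 2731968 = -0.00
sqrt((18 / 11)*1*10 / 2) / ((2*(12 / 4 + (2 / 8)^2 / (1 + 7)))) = 192*sqrt(110) / 4235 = 0.48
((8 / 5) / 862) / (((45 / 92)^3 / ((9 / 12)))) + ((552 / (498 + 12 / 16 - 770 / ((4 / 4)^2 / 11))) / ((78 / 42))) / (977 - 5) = 9192262984 / 775220574375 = 0.01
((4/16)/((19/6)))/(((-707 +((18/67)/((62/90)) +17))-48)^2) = 4313929/29729591640576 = 0.00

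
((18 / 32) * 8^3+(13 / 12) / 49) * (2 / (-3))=-169357 / 882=-192.01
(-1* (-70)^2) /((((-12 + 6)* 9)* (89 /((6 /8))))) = 1225 /1602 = 0.76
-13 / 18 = -0.72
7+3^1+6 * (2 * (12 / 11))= 254 / 11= 23.09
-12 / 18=-2 / 3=-0.67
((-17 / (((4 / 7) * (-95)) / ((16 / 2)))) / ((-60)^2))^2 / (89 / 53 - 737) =-750533 / 1139580252000000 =-0.00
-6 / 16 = -3 / 8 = -0.38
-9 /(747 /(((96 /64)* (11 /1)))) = -33 /166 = -0.20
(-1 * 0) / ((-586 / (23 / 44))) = 0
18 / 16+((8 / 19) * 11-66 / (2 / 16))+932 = 409.76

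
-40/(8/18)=-90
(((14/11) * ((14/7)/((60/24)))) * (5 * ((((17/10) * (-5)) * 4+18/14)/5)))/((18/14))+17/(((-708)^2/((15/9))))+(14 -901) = -75505224557/82708560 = -912.91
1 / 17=0.06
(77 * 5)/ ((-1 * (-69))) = 385/ 69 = 5.58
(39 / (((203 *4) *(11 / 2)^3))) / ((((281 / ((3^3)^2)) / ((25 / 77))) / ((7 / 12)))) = 236925 / 1670333126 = 0.00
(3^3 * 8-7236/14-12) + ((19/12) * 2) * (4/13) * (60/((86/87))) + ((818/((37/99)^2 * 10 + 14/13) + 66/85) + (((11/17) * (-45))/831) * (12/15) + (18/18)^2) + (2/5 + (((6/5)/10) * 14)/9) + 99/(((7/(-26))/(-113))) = 41631.01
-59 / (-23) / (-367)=-59 / 8441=-0.01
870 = 870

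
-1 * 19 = -19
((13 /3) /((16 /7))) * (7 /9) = 637 /432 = 1.47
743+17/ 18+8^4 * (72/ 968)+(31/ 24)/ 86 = 785660125/ 749232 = 1048.62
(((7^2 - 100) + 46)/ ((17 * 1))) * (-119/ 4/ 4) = 35/ 16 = 2.19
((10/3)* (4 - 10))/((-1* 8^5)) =5/8192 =0.00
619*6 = 3714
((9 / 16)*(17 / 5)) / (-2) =-153 / 160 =-0.96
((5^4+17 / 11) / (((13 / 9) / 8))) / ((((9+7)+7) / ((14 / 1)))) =6947136 / 3289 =2112.23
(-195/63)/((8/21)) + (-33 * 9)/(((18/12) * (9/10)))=-228.12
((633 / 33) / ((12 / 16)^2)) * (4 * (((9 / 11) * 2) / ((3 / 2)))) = 54016 / 363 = 148.80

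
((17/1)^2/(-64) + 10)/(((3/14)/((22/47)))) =9009/752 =11.98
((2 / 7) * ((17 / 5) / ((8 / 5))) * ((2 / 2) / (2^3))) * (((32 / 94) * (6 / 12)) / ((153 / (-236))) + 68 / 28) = 109031 / 663264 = 0.16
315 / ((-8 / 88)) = -3465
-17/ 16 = -1.06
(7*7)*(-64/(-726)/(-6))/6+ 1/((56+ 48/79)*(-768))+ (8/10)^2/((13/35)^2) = 219725606717/48622159872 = 4.52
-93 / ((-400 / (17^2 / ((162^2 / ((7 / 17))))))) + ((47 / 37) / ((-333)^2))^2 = 28394897702803 / 26933969551118400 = 0.00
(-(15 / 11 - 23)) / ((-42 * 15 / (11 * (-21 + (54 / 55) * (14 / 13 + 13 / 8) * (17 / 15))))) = 1458073 / 214500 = 6.80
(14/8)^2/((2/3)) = 147/32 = 4.59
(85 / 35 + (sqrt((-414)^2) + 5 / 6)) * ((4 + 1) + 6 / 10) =7010 / 3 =2336.67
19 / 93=0.20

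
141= 141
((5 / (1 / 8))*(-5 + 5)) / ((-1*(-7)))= 0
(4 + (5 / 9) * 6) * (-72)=-528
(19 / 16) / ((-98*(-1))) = 19 / 1568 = 0.01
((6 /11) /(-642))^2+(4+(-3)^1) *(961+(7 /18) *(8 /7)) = 11987251846 /12467961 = 961.44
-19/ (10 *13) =-19/ 130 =-0.15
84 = 84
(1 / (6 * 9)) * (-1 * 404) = -202 / 27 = -7.48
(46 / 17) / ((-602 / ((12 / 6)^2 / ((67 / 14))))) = -184 / 48977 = -0.00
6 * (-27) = -162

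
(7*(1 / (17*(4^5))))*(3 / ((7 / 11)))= 33 / 17408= 0.00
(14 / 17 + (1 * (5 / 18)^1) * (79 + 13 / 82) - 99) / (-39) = 1911709 / 978588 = 1.95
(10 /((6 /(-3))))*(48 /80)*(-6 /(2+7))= 2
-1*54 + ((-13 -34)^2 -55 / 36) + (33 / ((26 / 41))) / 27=2155.40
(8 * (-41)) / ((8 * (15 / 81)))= -1107 / 5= -221.40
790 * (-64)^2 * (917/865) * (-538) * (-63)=20114497880064/173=116268773873.20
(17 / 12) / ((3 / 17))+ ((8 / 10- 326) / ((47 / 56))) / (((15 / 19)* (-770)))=20159537 / 2326500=8.67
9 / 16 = 0.56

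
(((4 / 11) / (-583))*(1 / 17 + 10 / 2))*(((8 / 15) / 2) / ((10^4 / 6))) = -172 / 340690625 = -0.00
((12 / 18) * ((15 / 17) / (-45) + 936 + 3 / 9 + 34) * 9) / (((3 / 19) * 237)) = 1880468 / 12087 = 155.58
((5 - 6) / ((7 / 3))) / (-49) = 3 / 343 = 0.01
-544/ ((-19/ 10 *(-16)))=-340/ 19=-17.89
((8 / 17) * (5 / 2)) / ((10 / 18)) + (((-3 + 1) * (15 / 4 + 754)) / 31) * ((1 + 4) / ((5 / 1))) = -49295 / 1054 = -46.77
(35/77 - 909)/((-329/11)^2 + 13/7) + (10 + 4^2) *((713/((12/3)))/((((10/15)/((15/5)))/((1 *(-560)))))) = -4433676376969/379630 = -11678941.01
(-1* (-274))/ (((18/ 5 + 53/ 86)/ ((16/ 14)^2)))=7540480/ 88837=84.88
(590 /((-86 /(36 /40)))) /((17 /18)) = -6.54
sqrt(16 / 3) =4 * sqrt(3) / 3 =2.31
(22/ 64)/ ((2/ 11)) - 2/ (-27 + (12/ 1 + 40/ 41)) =74823/ 36800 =2.03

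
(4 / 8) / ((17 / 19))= 19 / 34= 0.56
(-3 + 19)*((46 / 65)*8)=5888 / 65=90.58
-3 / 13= -0.23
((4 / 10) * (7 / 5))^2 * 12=2352 / 625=3.76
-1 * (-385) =385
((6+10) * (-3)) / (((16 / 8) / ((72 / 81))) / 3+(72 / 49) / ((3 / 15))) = -3136 / 529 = -5.93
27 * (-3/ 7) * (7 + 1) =-648/ 7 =-92.57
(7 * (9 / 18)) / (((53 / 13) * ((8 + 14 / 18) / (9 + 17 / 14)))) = 16731 / 16748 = 1.00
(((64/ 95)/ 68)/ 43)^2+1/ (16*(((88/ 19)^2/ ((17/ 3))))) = 29596440607697/ 1792621274188800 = 0.02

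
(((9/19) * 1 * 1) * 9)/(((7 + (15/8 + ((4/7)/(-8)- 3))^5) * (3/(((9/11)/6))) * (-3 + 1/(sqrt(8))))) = -535311286272/37171655305675- 44609273856 * sqrt(2)/37171655305675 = -0.02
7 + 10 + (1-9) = 9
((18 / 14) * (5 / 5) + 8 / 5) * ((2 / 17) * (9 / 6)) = 0.51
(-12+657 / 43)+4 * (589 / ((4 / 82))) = 2076955 / 43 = 48301.28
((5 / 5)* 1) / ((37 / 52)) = 1.41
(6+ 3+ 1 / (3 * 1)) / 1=28 / 3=9.33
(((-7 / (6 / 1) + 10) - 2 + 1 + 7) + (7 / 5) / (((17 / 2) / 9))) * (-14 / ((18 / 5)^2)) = -291235 / 16524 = -17.62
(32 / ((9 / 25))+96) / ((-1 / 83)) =-138112 / 9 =-15345.78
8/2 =4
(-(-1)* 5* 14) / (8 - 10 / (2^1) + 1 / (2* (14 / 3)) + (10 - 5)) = 1960 / 227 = 8.63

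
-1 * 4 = -4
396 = 396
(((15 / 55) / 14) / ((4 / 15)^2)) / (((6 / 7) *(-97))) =-225 / 68288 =-0.00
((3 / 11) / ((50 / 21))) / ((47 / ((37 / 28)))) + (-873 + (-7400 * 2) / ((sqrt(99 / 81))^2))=-12982.09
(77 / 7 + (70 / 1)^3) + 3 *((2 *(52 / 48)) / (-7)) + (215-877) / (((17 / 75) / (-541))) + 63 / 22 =2517273982 / 1309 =1923051.17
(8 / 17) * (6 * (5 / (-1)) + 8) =-176 / 17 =-10.35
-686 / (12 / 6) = -343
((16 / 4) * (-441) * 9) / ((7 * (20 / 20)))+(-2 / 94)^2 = -5010011 / 2209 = -2268.00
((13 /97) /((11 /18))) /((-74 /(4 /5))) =-468 /197395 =-0.00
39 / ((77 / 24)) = 12.16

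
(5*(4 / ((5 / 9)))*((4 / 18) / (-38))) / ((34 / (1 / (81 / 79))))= -158 / 26163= -0.01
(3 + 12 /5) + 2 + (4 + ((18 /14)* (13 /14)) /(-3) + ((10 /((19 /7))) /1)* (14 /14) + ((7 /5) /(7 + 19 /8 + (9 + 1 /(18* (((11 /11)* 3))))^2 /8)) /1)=14.76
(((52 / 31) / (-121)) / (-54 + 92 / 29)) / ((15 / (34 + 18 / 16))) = 105937 / 165869220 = 0.00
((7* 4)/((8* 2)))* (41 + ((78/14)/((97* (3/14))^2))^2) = 71.75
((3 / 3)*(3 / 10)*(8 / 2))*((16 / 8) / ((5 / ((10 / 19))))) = 0.25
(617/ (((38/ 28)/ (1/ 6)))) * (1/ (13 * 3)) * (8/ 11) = 34552/ 24453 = 1.41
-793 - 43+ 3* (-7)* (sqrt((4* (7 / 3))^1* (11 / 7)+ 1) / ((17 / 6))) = -836 - 42* sqrt(141) / 17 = -865.34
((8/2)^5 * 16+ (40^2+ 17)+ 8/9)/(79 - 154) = -162017/675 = -240.03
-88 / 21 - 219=-4687 / 21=-223.19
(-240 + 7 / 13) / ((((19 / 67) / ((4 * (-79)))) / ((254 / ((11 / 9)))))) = 13696971336 / 247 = 55453325.25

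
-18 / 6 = -3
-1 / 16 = -0.06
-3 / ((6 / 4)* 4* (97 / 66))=-33 / 97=-0.34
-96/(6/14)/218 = -112/109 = -1.03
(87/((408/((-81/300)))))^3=-480048687/2515456000000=-0.00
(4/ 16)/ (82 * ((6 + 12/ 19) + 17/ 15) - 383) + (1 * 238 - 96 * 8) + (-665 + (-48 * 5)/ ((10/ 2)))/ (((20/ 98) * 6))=-1206453733/ 1084665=-1112.28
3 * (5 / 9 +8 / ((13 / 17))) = 1289 / 39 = 33.05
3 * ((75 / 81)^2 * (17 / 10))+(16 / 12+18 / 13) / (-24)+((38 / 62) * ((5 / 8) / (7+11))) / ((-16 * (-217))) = 23170619777 / 5440151808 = 4.26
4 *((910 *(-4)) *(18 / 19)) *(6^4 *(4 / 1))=-1358622720 / 19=-71506458.95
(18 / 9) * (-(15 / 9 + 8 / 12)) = -4.67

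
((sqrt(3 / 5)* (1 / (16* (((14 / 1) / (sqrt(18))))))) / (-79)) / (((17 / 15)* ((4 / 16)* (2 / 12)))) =-27* sqrt(30) / 37604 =-0.00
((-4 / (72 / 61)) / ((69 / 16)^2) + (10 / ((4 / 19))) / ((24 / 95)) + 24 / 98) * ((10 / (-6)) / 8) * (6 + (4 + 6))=-31592026055 / 50390424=-626.95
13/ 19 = 0.68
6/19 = 0.32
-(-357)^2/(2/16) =-1019592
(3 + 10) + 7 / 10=137 / 10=13.70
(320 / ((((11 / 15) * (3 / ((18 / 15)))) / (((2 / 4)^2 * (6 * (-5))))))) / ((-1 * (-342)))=-800 / 209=-3.83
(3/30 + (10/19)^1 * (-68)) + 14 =-4121/190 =-21.69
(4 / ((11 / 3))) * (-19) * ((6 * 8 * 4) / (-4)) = 10944 / 11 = 994.91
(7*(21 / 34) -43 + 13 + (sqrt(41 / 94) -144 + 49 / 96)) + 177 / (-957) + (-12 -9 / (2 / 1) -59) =-127471393 / 520608 + sqrt(3854) / 94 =-244.19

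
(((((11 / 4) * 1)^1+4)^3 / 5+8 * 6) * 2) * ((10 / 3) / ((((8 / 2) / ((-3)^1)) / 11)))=-385473 / 64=-6023.02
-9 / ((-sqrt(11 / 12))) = 18 * sqrt(33) / 11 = 9.40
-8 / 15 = -0.53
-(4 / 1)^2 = -16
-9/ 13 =-0.69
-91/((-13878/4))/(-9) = -182/62451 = -0.00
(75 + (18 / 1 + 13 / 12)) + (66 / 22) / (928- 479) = 506957 / 5388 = 94.09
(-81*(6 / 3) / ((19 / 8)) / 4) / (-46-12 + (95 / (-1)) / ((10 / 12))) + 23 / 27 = 20978 / 22059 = 0.95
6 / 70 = 3 / 35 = 0.09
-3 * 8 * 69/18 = -92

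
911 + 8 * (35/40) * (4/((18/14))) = 8395/9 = 932.78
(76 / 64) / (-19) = -1 / 16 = -0.06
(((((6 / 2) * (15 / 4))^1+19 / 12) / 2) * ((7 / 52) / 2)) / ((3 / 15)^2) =13475 / 1248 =10.80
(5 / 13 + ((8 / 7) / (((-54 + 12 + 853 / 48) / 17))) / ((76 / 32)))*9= 850347 / 2010827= 0.42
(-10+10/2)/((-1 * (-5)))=-1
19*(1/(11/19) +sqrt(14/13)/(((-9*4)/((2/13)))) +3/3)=570/11 - 19*sqrt(182)/3042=51.73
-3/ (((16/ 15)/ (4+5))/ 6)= -1215/ 8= -151.88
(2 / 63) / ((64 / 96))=1 / 21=0.05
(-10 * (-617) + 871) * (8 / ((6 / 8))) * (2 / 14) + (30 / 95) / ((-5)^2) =35674442 / 3325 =10729.16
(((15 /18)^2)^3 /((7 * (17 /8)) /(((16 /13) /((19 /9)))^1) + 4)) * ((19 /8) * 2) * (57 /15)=1128125 /5508162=0.20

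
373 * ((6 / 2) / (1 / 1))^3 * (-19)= -191349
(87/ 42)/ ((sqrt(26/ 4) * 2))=29 * sqrt(26)/ 364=0.41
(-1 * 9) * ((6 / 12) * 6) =-27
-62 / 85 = -0.73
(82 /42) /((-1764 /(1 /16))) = -41 /592704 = -0.00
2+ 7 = 9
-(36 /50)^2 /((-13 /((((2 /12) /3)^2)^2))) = 1 /2632500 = 0.00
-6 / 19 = -0.32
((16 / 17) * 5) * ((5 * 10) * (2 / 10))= 800 / 17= 47.06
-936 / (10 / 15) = -1404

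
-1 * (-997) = 997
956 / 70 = 478 / 35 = 13.66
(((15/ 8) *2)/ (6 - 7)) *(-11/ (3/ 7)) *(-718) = -138215/ 2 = -69107.50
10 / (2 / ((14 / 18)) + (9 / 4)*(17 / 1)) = 280 / 1143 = 0.24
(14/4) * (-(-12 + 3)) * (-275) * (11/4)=-190575/8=-23821.88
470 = 470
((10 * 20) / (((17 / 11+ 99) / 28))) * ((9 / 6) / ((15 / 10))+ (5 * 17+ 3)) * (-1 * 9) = -44612.66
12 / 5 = 2.40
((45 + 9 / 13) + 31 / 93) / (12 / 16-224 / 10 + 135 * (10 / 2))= 35900 / 509613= 0.07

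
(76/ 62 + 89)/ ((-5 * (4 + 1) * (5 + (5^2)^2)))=-2797/ 488250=-0.01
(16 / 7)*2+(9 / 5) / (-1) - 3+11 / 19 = 233 / 665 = 0.35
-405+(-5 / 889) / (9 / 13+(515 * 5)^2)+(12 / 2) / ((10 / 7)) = -400.80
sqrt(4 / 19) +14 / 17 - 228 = -3862 / 17 +2 * sqrt(19) / 19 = -226.72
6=6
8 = 8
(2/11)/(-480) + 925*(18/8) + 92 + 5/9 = 17216537/7920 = 2173.81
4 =4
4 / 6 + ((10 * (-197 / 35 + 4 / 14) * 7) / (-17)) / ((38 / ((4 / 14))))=332 / 399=0.83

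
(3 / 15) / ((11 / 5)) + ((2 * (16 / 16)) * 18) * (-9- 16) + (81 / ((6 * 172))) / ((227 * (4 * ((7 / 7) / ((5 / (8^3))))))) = -1583089891891 / 1759166464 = -899.91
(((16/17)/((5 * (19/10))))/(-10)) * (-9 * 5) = 144/323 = 0.45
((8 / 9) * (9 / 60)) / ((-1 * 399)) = -2 / 5985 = -0.00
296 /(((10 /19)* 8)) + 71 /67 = 47811 /670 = 71.36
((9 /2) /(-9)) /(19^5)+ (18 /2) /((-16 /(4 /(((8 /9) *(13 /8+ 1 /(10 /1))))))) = -1.47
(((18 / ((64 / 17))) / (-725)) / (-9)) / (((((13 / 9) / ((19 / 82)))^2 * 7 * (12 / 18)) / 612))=228167523 / 92272107200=0.00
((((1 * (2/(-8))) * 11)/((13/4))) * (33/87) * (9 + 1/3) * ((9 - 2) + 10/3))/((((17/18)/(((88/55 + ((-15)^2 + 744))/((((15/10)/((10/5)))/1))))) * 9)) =-4077607072/865215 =-4712.83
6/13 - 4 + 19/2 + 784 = 20539/26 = 789.96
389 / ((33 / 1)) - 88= -2515 / 33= -76.21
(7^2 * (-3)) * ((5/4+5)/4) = -3675/16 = -229.69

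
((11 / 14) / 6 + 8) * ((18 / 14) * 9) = 18441 / 196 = 94.09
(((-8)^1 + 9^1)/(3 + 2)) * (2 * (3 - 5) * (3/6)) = -2/5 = -0.40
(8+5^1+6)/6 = 19/6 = 3.17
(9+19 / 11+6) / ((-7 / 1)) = -184 / 77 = -2.39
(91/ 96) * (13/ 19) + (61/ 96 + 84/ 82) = 86315/ 37392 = 2.31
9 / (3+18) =3 / 7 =0.43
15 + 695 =710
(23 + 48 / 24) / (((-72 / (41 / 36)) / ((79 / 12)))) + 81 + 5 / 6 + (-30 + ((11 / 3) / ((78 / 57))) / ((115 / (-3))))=2285966887 / 46500480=49.16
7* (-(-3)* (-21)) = -441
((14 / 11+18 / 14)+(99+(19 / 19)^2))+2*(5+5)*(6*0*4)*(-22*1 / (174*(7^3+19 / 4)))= 7897 / 77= 102.56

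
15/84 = 5/28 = 0.18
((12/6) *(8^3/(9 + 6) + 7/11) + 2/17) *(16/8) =390776/2805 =139.31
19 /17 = 1.12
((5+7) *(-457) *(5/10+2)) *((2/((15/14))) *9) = -230328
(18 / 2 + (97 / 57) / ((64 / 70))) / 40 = 19811 / 72960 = 0.27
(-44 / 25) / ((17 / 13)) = -572 / 425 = -1.35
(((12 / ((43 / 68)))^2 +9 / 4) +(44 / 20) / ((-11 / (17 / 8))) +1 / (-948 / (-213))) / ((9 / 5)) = 705360311 / 3505704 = 201.20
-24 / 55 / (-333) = 8 / 6105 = 0.00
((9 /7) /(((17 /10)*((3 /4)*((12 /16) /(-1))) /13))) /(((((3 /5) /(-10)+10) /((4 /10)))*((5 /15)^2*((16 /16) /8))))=-2995200 /59143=-50.64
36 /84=3 /7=0.43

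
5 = 5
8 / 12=2 / 3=0.67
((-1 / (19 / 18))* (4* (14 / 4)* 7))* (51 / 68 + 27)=-48951 / 19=-2576.37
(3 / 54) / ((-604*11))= -1 / 119592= -0.00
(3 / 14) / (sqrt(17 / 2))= 3 * sqrt(34) / 238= 0.07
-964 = -964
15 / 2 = 7.50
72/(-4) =-18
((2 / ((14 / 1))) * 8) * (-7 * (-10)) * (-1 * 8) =-640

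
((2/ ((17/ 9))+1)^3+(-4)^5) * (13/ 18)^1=-21614827/ 29478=-733.25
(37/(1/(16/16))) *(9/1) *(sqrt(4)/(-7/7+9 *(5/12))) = 2664/11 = 242.18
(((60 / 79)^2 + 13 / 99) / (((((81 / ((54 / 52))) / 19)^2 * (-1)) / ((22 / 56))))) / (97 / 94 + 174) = -7423622411 / 78715277491032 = -0.00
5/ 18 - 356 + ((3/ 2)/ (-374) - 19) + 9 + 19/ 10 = -12246391/ 33660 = -363.83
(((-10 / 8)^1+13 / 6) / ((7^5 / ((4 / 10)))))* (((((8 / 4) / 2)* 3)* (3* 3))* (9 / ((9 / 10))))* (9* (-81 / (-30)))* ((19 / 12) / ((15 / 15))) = 0.23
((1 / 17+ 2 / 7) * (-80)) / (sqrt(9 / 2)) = -3280 * sqrt(2) / 357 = -12.99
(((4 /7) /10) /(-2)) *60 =-12 /7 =-1.71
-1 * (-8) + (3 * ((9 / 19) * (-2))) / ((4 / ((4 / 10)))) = 733 / 95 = 7.72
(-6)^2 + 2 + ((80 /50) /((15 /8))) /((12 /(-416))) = 8.42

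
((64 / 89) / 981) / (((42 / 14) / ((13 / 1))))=832 / 261927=0.00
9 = 9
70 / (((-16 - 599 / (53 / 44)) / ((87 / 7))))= -7685 / 4534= -1.69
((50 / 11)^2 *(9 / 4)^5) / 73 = 36905625 / 2261248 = 16.32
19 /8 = 2.38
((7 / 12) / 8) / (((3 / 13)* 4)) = 91 / 1152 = 0.08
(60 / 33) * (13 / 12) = 65 / 33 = 1.97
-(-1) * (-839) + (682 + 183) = 26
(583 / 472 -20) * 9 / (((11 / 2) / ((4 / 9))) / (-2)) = 17714 / 649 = 27.29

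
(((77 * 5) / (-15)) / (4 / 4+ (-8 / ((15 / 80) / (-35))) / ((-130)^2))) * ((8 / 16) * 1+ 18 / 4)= -325325 / 2759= -117.91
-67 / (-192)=0.35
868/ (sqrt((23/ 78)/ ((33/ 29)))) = 2604 * sqrt(190762)/ 667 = 1705.14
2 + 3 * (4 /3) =6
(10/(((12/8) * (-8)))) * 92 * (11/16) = -1265/24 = -52.71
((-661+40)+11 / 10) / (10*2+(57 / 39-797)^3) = 0.00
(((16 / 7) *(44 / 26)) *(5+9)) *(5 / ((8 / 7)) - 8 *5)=-25080 / 13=-1929.23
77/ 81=0.95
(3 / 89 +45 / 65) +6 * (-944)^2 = 6186266952 / 1157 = 5346816.73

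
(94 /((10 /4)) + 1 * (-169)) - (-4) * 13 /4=-118.40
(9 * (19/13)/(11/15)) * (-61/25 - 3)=-69768/715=-97.58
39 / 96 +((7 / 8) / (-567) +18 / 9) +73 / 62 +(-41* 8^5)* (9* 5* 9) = -43720538561449 / 80352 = -544112636.42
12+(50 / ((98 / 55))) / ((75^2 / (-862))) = 16978 / 2205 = 7.70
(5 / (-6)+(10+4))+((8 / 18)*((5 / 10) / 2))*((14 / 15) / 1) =3583 / 270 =13.27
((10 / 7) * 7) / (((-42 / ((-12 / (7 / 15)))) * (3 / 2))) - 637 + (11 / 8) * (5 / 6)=-1485929 / 2352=-631.77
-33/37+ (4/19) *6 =261/703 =0.37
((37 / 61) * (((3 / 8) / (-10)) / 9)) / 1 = -37 / 14640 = -0.00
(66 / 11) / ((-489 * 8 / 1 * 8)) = -1 / 5216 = -0.00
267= 267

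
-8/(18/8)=-32/9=-3.56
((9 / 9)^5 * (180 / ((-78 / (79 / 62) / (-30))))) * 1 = 35550 / 403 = 88.21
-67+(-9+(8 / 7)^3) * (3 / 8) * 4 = -53687 / 686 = -78.26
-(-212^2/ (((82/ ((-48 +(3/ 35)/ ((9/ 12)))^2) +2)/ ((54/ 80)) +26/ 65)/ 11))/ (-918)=-19726033960/ 125120493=-157.66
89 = 89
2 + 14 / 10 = 17 / 5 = 3.40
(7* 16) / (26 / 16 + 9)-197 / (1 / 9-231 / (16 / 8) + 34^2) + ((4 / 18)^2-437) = -55015427209 / 128962935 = -426.60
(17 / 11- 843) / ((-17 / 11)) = 9256 / 17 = 544.47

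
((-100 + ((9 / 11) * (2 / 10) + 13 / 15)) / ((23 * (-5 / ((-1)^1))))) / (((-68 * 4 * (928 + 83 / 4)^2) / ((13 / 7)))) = 1846 / 282783760875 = 0.00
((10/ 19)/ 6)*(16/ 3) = 0.47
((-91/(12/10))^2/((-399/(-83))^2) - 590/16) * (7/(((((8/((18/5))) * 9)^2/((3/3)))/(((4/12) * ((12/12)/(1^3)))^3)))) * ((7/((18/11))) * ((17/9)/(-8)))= -90871221133/654848686080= -0.14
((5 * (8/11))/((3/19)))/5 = 152/33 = 4.61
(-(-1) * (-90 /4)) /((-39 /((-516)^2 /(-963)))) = -221880 /1391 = -159.51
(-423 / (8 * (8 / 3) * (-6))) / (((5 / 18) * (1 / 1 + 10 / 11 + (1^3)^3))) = 41877 / 10240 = 4.09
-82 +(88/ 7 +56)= -94/ 7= -13.43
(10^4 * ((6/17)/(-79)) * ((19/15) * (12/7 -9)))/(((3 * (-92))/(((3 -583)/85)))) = 2204000/216223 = 10.19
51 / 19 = 2.68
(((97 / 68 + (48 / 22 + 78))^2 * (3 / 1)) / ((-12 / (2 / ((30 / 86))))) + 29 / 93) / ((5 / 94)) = -233445527948179 / 1300846800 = -179456.59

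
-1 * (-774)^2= -599076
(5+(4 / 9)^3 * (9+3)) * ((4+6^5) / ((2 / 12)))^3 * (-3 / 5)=-1108336016627200 / 3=-369445338875733.33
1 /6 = 0.17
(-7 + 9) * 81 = 162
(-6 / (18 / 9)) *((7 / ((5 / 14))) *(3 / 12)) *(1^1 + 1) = -147 / 5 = -29.40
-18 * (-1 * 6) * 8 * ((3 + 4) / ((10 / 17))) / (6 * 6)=1428 / 5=285.60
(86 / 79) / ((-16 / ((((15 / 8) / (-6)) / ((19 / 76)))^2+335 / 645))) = -4297 / 30336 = -0.14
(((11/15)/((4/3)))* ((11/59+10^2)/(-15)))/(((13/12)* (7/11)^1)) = -715231/134225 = -5.33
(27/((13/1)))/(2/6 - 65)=-81/2522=-0.03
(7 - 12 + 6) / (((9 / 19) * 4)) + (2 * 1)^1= 91 / 36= 2.53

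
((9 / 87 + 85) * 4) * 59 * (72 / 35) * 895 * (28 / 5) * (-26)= -780685341696 / 145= -5384036839.28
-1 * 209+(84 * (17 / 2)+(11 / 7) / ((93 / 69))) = 109838 / 217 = 506.17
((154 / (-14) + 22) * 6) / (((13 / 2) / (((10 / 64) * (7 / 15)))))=77 / 104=0.74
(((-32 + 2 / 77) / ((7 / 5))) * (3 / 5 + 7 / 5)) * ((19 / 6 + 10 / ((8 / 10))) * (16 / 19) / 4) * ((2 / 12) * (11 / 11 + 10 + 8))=-2314280 / 4851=-477.07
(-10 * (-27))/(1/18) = 4860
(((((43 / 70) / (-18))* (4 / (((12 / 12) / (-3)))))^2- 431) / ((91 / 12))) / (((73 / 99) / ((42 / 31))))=-3761941392 / 36038275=-104.39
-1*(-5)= 5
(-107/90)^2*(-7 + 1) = -11449/1350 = -8.48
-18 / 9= -2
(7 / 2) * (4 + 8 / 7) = 18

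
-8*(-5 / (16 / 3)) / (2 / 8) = 30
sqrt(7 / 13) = 0.73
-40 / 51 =-0.78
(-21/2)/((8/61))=-1281/16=-80.06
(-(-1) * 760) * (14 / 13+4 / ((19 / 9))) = 29360 / 13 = 2258.46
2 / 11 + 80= 882 / 11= 80.18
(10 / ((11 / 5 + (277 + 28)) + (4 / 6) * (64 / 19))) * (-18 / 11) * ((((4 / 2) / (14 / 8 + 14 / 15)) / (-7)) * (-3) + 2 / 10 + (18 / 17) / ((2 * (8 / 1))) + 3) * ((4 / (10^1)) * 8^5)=-360871877376 / 145206061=-2485.24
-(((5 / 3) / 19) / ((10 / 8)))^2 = -16 / 3249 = -0.00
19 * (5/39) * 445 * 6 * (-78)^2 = 39569400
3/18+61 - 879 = -4907/6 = -817.83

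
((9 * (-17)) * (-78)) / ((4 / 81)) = 483327 / 2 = 241663.50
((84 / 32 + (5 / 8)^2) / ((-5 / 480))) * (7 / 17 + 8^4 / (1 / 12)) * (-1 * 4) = 967614378 / 17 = 56918492.82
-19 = -19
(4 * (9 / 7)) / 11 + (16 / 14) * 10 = 916 / 77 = 11.90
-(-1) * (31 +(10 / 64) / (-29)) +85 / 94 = 31.90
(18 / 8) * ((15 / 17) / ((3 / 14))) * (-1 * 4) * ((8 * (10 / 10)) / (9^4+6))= -1680 / 37213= -0.05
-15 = -15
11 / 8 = 1.38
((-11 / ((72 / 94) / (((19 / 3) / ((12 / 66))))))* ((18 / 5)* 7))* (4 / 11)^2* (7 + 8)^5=-1265827500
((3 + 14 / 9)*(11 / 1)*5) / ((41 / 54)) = 330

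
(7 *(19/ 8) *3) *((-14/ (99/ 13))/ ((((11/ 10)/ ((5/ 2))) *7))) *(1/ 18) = -43225/ 26136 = -1.65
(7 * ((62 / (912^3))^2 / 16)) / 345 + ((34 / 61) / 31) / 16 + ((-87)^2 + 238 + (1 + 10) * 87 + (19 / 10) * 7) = 13179551856281481550284069493 / 1501549470671413413150720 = 8777.30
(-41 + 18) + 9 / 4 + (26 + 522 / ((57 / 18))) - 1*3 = 12699 / 76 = 167.09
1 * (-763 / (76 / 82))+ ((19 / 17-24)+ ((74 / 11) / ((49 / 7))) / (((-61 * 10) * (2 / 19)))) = -6418481837 / 7585655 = -846.13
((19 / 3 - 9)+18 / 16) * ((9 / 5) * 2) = -5.55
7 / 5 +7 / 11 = 112 / 55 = 2.04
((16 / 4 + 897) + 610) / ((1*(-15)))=-1511 / 15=-100.73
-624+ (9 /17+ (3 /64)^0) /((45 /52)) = -476008 /765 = -622.23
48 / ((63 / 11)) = 176 / 21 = 8.38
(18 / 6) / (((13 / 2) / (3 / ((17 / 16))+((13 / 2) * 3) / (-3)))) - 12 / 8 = -1413 / 442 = -3.20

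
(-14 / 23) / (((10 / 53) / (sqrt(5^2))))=-371 / 23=-16.13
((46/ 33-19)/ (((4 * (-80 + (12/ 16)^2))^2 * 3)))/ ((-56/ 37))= 6142/ 159928659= 0.00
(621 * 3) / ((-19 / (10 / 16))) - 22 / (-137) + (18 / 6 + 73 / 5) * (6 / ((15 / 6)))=-9830131 / 520600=-18.88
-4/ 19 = -0.21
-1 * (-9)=9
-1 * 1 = -1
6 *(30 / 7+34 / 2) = 894 / 7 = 127.71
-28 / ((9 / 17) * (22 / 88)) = -1904 / 9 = -211.56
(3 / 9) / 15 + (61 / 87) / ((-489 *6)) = 28057 / 1276290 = 0.02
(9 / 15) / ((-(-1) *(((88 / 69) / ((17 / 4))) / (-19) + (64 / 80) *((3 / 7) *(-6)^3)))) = -468027 / 57780224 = -0.01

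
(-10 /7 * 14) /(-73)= 20 /73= 0.27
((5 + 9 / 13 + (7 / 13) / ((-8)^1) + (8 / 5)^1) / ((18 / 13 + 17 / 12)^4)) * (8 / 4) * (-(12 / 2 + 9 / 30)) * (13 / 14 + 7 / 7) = -2599456337712 / 911728974025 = -2.85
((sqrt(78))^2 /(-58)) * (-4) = 156 /29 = 5.38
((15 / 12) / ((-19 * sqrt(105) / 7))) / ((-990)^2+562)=-sqrt(105) / 223590936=-0.00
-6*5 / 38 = -15 / 19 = -0.79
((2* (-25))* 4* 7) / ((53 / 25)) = -35000 / 53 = -660.38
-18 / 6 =-3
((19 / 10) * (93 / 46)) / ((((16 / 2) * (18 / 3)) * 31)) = 19 / 7360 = 0.00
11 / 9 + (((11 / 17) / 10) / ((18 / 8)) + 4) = 1339 / 255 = 5.25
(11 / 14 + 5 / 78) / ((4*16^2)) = 29 / 34944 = 0.00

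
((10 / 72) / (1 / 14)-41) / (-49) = 703 / 882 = 0.80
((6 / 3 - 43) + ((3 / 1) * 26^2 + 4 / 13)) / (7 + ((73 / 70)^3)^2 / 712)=2164096883480000000 / 7624681352941757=283.83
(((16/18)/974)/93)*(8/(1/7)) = 224/407619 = 0.00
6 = 6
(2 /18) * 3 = 1 /3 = 0.33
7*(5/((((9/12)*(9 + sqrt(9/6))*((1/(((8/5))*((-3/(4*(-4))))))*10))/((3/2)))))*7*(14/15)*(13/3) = 8918/1325-4459*sqrt(6)/11925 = 5.81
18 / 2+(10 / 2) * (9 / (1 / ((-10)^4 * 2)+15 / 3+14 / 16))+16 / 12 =2114177 / 117501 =17.99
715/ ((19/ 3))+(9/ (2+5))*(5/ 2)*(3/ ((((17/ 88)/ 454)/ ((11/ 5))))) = 112979823/ 2261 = 49968.96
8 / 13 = 0.62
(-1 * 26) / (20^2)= -13 / 200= -0.06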